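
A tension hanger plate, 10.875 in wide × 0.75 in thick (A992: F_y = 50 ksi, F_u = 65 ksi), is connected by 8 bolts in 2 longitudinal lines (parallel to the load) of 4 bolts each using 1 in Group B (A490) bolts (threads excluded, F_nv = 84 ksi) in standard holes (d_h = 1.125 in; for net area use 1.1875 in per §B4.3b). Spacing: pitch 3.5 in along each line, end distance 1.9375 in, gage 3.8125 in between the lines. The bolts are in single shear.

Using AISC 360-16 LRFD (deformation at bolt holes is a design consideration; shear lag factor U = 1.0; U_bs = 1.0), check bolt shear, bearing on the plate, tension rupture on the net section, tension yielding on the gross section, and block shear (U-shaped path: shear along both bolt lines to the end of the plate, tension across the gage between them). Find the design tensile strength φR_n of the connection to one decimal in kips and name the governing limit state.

310.8 kips (net-section rupture governs)

Bolt shear: A_b = π(1)²/4 = 0.7854 in². φR_n = 0.75 × 84 × 0.7854 × 8 × 1 = 395.8 kips.
Bearing (0.75 in plate, F_u = 65 ksi): end bolts L_c = 1.9375 − 1.125/2 = 1.375, R_n = min(1.2×1.375×0.75×65, 2.4×1×0.75×65) = 80.438 kips/bolt; interior L_c = 3.5 − 1.125 = 2.375, R_n = 117 kips/bolt. φR_n = 0.75 × (2×80.438 + 6×117) = 647.2 kips.
Tension rupture (net): A_n = (10.875 − 2×1.1875)×0.75 = 6.375 in² (U = 1.0, A_e = A_n). φR_n = 0.75 × 65 × 6.375 = 310.8 kips.
Tension yield (gross): A_g = 10.875×0.75 = 8.1563 in². φR_n = 0.90 × 50 × 8.1563 = 367.0 kips.
Block shear: shear path 2×[1.9375+3×3.5] = 2×12.4375 in, A_gv = 18.656, A_nv = 2×(12.4375 − 3.5×1.1875)×0.75 = 12.422 in²; tension across gage: (3.8125 − 1×1.1875)×0.75 = 1.9688 in². R_n = min(0.6×65×12.422, 0.6×50×18.656) + 1.0×65×1.9688 = min(484.46, 559.68) + 127.97 = 612.43 kips. φR_n = 0.75 × 612.43 = 459.3 kips.
Governing: min(395.8, 647.2, 310.8, 367.0, 459.3) = 310.8 kips → net-section rupture.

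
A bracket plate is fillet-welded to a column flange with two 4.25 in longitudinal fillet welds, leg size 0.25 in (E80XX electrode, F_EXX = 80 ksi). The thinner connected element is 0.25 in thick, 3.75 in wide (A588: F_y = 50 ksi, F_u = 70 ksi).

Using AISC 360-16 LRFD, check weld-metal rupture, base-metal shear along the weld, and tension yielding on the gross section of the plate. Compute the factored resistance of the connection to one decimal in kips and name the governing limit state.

Weld metal: throat = 0.707×0.25 = 0.17675 in, L = 2×4.25 = 8.5 in. φR_n = 0.75 × 0.6 × 80 × 0.17675 × 8.5 = 54.1 kips.
Base metal shear (0.25 in plate): yield φR_n = 1.0×0.6×50×0.25×8.5 = 63.8 kips; rupture φR_n = 0.75×0.6×70×0.25×8.5 = 66.9 kips; take 63.8 kips (yield).
Tension yield (gross): A_g = 3.75×0.25 = 0.9375 in². φR_n = 0.90 × 50 × 0.9375 = 42.2 kips.
Governing: min(54.1, 63.8, 42.2) = 42.2 kips → gross-section yield.

42.2 kips (gross-section yield governs)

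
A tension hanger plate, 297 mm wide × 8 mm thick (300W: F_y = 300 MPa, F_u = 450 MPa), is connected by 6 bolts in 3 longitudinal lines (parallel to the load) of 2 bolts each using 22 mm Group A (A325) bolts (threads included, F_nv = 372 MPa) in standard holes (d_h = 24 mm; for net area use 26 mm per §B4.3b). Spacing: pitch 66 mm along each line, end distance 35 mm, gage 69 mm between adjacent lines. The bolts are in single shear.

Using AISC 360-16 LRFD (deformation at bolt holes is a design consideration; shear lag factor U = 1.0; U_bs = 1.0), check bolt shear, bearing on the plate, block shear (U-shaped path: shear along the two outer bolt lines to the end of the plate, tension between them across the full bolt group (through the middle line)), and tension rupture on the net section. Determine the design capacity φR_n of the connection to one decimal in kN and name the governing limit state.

433.1 kN (block shear governs)

Bolt shear: A_b = π(22)²/4 = 380.13 mm². φR_n = 0.75 × 372 × 380.13 × 6 × 1 = 636.3 kN.
Bearing (8 mm plate, F_u = 450 MPa): end bolts L_c = 35 − 24/2 = 23, R_n = min(1.2×23×8×450, 2.4×22×8×450) = 99.36 kN/bolt; interior L_c = 66 − 24 = 42, R_n = 181.44 kN/bolt. φR_n = 0.75 × (3×99.36 + 3×181.44) = 631.8 kN.
Block shear: shear path 2×[35+1×66] = 2×101 mm, A_gv = 1616, A_nv = 2×(101 − 1.5×26)×8 = 992 mm²; tension across gage: (138 − 2×26)×8 = 688 mm². R_n = min(0.6×450×992, 0.6×300×1616) + 1.0×450×688 = min(267.84, 290.88) + 309.6 = 577.44 kN. φR_n = 0.75 × 577.44 = 433.1 kN.
Tension rupture (net): A_n = (297 − 3×26)×8 = 1752 mm² (U = 1.0, A_e = A_n). φR_n = 0.75 × 450 × 1752 = 591.3 kN.
Governing: min(636.3, 631.8, 433.1, 591.3) = 433.1 kN → block shear.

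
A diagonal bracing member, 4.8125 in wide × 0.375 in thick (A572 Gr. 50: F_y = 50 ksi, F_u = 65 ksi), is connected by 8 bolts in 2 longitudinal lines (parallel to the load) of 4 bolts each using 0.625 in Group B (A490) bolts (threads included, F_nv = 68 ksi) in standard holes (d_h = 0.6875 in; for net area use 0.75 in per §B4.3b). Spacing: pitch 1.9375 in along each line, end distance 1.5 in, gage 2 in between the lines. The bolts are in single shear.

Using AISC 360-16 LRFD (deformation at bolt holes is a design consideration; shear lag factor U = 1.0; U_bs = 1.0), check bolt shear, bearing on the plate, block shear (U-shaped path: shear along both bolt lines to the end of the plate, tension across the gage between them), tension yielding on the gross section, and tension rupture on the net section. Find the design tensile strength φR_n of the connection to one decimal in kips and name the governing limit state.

60.6 kips (net-section rupture governs)

Bolt shear: A_b = π(0.625)²/4 = 0.3068 in². φR_n = 0.75 × 68 × 0.3068 × 8 × 1 = 125.2 kips.
Bearing (0.375 in plate, F_u = 65 ksi): end bolts L_c = 1.5 − 0.6875/2 = 1.15625, R_n = min(1.2×1.15625×0.375×65, 2.4×0.625×0.375×65) = 33.82 kips/bolt; interior L_c = 1.9375 − 0.6875 = 1.25, R_n = 36.563 kips/bolt. φR_n = 0.75 × (2×33.82 + 6×36.563) = 215.3 kips.
Block shear: shear path 2×[1.5+3×1.9375] = 2×7.3125 in, A_gv = 5.4844, A_nv = 2×(7.3125 − 3.5×0.75)×0.375 = 3.5156 in²; tension across gage: (2 − 1×0.75)×0.375 = 0.46875 in². R_n = min(0.6×65×3.5156, 0.6×50×5.4844) + 1.0×65×0.46875 = min(137.11, 164.53) + 30.469 = 167.58 kips. φR_n = 0.75 × 167.58 = 125.7 kips.
Tension yield (gross): A_g = 4.8125×0.375 = 1.8047 in². φR_n = 0.90 × 50 × 1.8047 = 81.2 kips.
Tension rupture (net): A_n = (4.8125 − 2×0.75)×0.375 = 1.2422 in² (U = 1.0, A_e = A_n). φR_n = 0.75 × 65 × 1.2422 = 60.6 kips.
Governing: min(125.2, 215.3, 125.7, 81.2, 60.6) = 60.6 kips → net-section rupture.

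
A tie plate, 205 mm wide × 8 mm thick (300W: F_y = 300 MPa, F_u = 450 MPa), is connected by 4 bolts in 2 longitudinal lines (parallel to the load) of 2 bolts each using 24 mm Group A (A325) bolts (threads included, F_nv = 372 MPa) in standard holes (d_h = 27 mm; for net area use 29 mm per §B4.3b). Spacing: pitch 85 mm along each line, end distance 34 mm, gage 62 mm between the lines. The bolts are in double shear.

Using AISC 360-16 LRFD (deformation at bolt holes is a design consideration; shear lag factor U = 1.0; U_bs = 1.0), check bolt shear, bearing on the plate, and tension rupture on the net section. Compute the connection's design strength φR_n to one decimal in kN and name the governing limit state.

396.9 kN (net-section rupture governs)

Bolt shear: A_b = π(24)²/4 = 452.39 mm². φR_n = 0.75 × 372 × 452.39 × 4 × 2 = 1009.7 kN.
Bearing (8 mm plate, F_u = 450 MPa): end bolts L_c = 34 − 27/2 = 20.5, R_n = min(1.2×20.5×8×450, 2.4×24×8×450) = 88.56 kN/bolt; interior L_c = 85 − 27 = 58, R_n = 207.36 kN/bolt. φR_n = 0.75 × (2×88.56 + 2×207.36) = 443.9 kN.
Tension rupture (net): A_n = (205 − 2×29)×8 = 1176 mm² (U = 1.0, A_e = A_n). φR_n = 0.75 × 450 × 1176 = 396.9 kN.
Governing: min(1009.7, 443.9, 396.9) = 396.9 kN → net-section rupture.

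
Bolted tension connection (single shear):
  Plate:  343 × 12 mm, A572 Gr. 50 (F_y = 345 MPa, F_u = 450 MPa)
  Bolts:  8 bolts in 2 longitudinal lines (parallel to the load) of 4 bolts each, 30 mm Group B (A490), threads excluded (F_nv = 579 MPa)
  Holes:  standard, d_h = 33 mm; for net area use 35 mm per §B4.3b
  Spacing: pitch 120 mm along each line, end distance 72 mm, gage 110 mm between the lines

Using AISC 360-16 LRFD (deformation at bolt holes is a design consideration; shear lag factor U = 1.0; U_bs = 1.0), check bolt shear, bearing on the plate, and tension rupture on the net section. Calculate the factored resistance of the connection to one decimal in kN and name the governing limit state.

1105.7 kN (net-section rupture governs)

Bolt shear: A_b = π(30)²/4 = 706.86 mm². φR_n = 0.75 × 579 × 706.86 × 8 × 1 = 2455.6 kN.
Bearing (12 mm plate, F_u = 450 MPa): end bolts L_c = 72 − 33/2 = 55.5, R_n = min(1.2×55.5×12×450, 2.4×30×12×450) = 359.64 kN/bolt; interior L_c = 120 − 33 = 87, R_n = 388.8 kN/bolt. φR_n = 0.75 × (2×359.64 + 6×388.8) = 2289.1 kN.
Tension rupture (net): A_n = (343 − 2×35)×12 = 3276 mm² (U = 1.0, A_e = A_n). φR_n = 0.75 × 450 × 3276 = 1105.7 kN.
Governing: min(2455.6, 2289.1, 1105.7) = 1105.7 kN → net-section rupture.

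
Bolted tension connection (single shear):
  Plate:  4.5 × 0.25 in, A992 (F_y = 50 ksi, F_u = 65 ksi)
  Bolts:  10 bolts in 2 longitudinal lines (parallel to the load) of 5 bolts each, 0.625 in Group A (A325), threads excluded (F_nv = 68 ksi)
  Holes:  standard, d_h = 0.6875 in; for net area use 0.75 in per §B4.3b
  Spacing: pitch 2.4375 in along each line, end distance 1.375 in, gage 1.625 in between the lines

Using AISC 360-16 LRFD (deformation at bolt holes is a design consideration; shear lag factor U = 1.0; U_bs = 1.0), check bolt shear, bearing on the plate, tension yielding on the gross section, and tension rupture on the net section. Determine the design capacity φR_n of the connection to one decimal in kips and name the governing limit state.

Bolt shear: A_b = π(0.625)²/4 = 0.3068 in². φR_n = 0.75 × 68 × 0.3068 × 10 × 1 = 156.5 kips.
Bearing (0.25 in plate, F_u = 65 ksi): end bolts L_c = 1.375 − 0.6875/2 = 1.03125, R_n = min(1.2×1.03125×0.25×65, 2.4×0.625×0.25×65) = 20.109 kips/bolt; interior L_c = 2.4375 − 0.6875 = 1.75, R_n = 24.375 kips/bolt. φR_n = 0.75 × (2×20.109 + 8×24.375) = 176.4 kips.
Tension yield (gross): A_g = 4.5×0.25 = 1.125 in². φR_n = 0.90 × 50 × 1.125 = 50.6 kips.
Tension rupture (net): A_n = (4.5 − 2×0.75)×0.25 = 0.75 in² (U = 1.0, A_e = A_n). φR_n = 0.75 × 65 × 0.75 = 36.6 kips.
Governing: min(156.5, 176.4, 50.6, 36.6) = 36.6 kips → net-section rupture.

36.6 kips (net-section rupture governs)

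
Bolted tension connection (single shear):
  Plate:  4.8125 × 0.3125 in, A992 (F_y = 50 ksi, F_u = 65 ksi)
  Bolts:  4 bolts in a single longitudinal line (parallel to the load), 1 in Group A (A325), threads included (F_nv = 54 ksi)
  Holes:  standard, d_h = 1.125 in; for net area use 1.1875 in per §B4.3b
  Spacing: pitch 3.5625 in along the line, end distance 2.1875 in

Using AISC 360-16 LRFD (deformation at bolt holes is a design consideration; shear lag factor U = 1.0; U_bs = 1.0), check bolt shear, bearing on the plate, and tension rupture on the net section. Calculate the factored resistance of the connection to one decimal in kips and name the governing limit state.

Bolt shear: A_b = π(1)²/4 = 0.7854 in². φR_n = 0.75 × 54 × 0.7854 × 4 × 1 = 127.2 kips.
Bearing (0.3125 in plate, F_u = 65 ksi): end bolts L_c = 2.1875 − 1.125/2 = 1.625, R_n = min(1.2×1.625×0.3125×65, 2.4×1×0.3125×65) = 39.609 kips/bolt; interior L_c = 3.5625 − 1.125 = 2.4375, R_n = 48.75 kips/bolt. φR_n = 0.75 × (1×39.609 + 3×48.75) = 139.4 kips.
Tension rupture (net): A_n = (4.8125 − 1×1.1875)×0.3125 = 1.1328 in² (U = 1.0, A_e = A_n). φR_n = 0.75 × 65 × 1.1328 = 55.2 kips.
Governing: min(127.2, 139.4, 55.2) = 55.2 kips → net-section rupture.

55.2 kips (net-section rupture governs)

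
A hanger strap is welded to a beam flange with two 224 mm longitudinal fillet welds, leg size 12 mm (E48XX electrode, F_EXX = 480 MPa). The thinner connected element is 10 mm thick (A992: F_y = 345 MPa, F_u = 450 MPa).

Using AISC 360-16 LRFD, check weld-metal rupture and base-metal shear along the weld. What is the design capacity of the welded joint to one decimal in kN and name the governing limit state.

821.0 kN (weld metal governs)

Weld metal: throat = 0.707×12 = 8.484 mm, L = 2×224 = 448 mm. φR_n = 0.75 × 0.6 × 480 × 8.484 × 448 = 821.0 kN.
Base metal shear (10 mm plate): yield φR_n = 1.0×0.6×345×10×448 = 927.4 kN; rupture φR_n = 0.75×0.6×450×10×448 = 907.2 kN; take 907.2 kN (rupture).
Governing: min(821.0, 907.2) = 821.0 kN → weld metal.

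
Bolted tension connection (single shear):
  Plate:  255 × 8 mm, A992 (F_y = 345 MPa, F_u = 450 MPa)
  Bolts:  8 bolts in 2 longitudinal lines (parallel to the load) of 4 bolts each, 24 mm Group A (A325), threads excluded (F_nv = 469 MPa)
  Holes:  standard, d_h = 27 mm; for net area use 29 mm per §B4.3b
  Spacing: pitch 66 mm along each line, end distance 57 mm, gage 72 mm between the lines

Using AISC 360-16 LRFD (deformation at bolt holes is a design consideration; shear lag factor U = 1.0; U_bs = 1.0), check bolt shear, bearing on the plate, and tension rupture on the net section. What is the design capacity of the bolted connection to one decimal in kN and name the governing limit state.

Bolt shear: A_b = π(24)²/4 = 452.39 mm². φR_n = 0.75 × 469 × 452.39 × 8 × 1 = 1273.0 kN.
Bearing (8 mm plate, F_u = 450 MPa): end bolts L_c = 57 − 27/2 = 43.5, R_n = min(1.2×43.5×8×450, 2.4×24×8×450) = 187.92 kN/bolt; interior L_c = 66 − 27 = 39, R_n = 168.48 kN/bolt. φR_n = 0.75 × (2×187.92 + 6×168.48) = 1040.0 kN.
Tension rupture (net): A_n = (255 − 2×29)×8 = 1576 mm² (U = 1.0, A_e = A_n). φR_n = 0.75 × 450 × 1576 = 531.9 kN.
Governing: min(1273.0, 1040.0, 531.9) = 531.9 kN → net-section rupture.

531.9 kN (net-section rupture governs)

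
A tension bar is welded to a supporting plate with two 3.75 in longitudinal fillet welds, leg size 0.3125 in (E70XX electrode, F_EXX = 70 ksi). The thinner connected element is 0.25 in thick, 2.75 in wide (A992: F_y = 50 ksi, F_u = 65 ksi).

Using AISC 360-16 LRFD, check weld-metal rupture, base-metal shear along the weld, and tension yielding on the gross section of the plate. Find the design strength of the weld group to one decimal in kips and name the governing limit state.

30.9 kips (gross-section yield governs)

Weld metal: throat = 0.707×0.3125 = 0.22094 in, L = 2×3.75 = 7.5 in. φR_n = 0.75 × 0.6 × 70 × 0.22094 × 7.5 = 52.2 kips.
Base metal shear (0.25 in plate): yield φR_n = 1.0×0.6×50×0.25×7.5 = 56.3 kips; rupture φR_n = 0.75×0.6×65×0.25×7.5 = 54.8 kips; take 54.8 kips (rupture).
Tension yield (gross): A_g = 2.75×0.25 = 0.6875 in². φR_n = 0.90 × 50 × 0.6875 = 30.9 kips.
Governing: min(52.2, 54.8, 30.9) = 30.9 kips → gross-section yield.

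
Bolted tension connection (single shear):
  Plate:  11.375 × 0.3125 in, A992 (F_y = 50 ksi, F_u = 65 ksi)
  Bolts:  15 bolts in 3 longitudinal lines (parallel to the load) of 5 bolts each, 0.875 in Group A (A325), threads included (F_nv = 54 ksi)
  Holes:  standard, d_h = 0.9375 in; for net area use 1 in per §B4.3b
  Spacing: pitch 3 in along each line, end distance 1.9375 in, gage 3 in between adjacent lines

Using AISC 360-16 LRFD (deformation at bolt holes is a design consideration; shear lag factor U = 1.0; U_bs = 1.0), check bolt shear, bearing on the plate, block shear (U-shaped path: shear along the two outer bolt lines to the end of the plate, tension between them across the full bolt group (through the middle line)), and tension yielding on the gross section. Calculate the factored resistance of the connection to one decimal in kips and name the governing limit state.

Bolt shear: A_b = π(0.875)²/4 = 0.60132 in². φR_n = 0.75 × 54 × 0.60132 × 15 × 1 = 365.3 kips.
Bearing (0.3125 in plate, F_u = 65 ksi): end bolts L_c = 1.9375 − 0.9375/2 = 1.46875, R_n = min(1.2×1.46875×0.3125×65, 2.4×0.875×0.3125×65) = 35.801 kips/bolt; interior L_c = 3 − 0.9375 = 2.0625, R_n = 42.656 kips/bolt. φR_n = 0.75 × (3×35.801 + 12×42.656) = 464.5 kips.
Block shear: shear path 2×[1.9375+4×3] = 2×13.9375 in, A_gv = 8.7109, A_nv = 2×(13.9375 − 4.5×1)×0.3125 = 5.8984 in²; tension across gage: (6 − 2×1)×0.3125 = 1.25 in². R_n = min(0.6×65×5.8984, 0.6×50×8.7109) + 1.0×65×1.25 = min(230.04, 261.33) + 81.25 = 311.29 kips. φR_n = 0.75 × 311.29 = 233.5 kips.
Tension yield (gross): A_g = 11.375×0.3125 = 3.5547 in². φR_n = 0.90 × 50 × 3.5547 = 160.0 kips.
Governing: min(365.3, 464.5, 233.5, 160.0) = 160.0 kips → gross-section yield.

160.0 kips (gross-section yield governs)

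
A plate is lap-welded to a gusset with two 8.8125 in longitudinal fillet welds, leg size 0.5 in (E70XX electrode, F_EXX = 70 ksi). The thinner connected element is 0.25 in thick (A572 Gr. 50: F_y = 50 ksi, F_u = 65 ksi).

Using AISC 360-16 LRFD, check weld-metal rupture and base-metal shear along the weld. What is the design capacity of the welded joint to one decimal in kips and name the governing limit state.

128.9 kips (base-metal shear governs)

Weld metal: throat = 0.707×0.5 = 0.3535 in, L = 2×8.8125 = 17.625 in. φR_n = 0.75 × 0.6 × 70 × 0.3535 × 17.625 = 196.3 kips.
Base metal shear (0.25 in plate): yield φR_n = 1.0×0.6×50×0.25×17.625 = 132.2 kips; rupture φR_n = 0.75×0.6×65×0.25×17.625 = 128.9 kips; take 128.9 kips (rupture).
Governing: min(196.3, 128.9) = 128.9 kips → base-metal shear.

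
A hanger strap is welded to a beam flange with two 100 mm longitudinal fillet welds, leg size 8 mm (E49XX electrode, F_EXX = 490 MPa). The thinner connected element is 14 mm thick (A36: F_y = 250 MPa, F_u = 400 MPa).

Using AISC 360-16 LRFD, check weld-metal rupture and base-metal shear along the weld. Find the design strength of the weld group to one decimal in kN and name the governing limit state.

Weld metal: throat = 0.707×8 = 5.656 mm, L = 2×100 = 200 mm. φR_n = 0.75 × 0.6 × 490 × 5.656 × 200 = 249.4 kN.
Base metal shear (14 mm plate): yield φR_n = 1.0×0.6×250×14×200 = 420.0 kN; rupture φR_n = 0.75×0.6×400×14×200 = 504.0 kN; take 420.0 kN (yield).
Governing: min(249.4, 420.0) = 249.4 kN → weld metal.

249.4 kN (weld metal governs)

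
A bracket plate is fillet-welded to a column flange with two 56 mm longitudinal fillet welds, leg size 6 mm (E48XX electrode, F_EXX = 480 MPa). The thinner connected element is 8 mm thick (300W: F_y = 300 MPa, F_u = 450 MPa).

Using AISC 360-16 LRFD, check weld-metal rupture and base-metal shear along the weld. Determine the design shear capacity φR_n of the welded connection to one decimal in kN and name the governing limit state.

Weld metal: throat = 0.707×6 = 4.242 mm, L = 2×56 = 112 mm. φR_n = 0.75 × 0.6 × 480 × 4.242 × 112 = 102.6 kN.
Base metal shear (8 mm plate): yield φR_n = 1.0×0.6×300×8×112 = 161.3 kN; rupture φR_n = 0.75×0.6×450×8×112 = 181.4 kN; take 161.3 kN (yield).
Governing: min(102.6, 161.3) = 102.6 kN → weld metal.

102.6 kN (weld metal governs)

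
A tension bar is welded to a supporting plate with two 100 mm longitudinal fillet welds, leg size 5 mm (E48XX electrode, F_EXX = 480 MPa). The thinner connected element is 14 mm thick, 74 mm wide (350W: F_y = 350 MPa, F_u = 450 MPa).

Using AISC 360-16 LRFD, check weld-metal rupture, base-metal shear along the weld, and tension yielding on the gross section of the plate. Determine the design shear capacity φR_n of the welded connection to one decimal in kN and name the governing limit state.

152.7 kN (weld metal governs)

Weld metal: throat = 0.707×5 = 3.535 mm, L = 2×100 = 200 mm. φR_n = 0.75 × 0.6 × 480 × 3.535 × 200 = 152.7 kN.
Base metal shear (14 mm plate): yield φR_n = 1.0×0.6×350×14×200 = 588.0 kN; rupture φR_n = 0.75×0.6×450×14×200 = 567.0 kN; take 567.0 kN (rupture).
Tension yield (gross): A_g = 74×14 = 1036 mm². φR_n = 0.90 × 350 × 1036 = 326.3 kN.
Governing: min(152.7, 567.0, 326.3) = 152.7 kN → weld metal.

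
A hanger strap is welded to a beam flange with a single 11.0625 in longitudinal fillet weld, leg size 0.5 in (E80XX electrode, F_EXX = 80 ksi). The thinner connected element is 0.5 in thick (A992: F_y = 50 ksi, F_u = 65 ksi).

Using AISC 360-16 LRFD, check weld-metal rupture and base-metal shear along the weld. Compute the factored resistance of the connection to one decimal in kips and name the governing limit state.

Weld metal: throat = 0.707×0.5 = 0.3535 in, L = 11.0625 in. φR_n = 0.75 × 0.6 × 80 × 0.3535 × 11.0625 = 140.8 kips.
Base metal shear (0.5 in plate): yield φR_n = 1.0×0.6×50×0.5×11.0625 = 165.9 kips; rupture φR_n = 0.75×0.6×65×0.5×11.0625 = 161.8 kips; take 161.8 kips (rupture).
Governing: min(140.8, 161.8) = 140.8 kips → weld metal.

140.8 kips (weld metal governs)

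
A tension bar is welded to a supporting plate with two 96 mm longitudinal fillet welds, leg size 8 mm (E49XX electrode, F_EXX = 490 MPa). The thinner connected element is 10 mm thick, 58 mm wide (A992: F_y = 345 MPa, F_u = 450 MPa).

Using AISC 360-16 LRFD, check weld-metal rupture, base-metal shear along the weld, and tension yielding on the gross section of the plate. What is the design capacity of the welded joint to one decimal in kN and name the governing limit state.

Weld metal: throat = 0.707×8 = 5.656 mm, L = 2×96 = 192 mm. φR_n = 0.75 × 0.6 × 490 × 5.656 × 192 = 239.5 kN.
Base metal shear (10 mm plate): yield φR_n = 1.0×0.6×345×10×192 = 397.4 kN; rupture φR_n = 0.75×0.6×450×10×192 = 388.8 kN; take 388.8 kN (rupture).
Tension yield (gross): A_g = 58×10 = 580 mm². φR_n = 0.90 × 345 × 580 = 180.1 kN.
Governing: min(239.5, 388.8, 180.1) = 180.1 kN → gross-section yield.

180.1 kN (gross-section yield governs)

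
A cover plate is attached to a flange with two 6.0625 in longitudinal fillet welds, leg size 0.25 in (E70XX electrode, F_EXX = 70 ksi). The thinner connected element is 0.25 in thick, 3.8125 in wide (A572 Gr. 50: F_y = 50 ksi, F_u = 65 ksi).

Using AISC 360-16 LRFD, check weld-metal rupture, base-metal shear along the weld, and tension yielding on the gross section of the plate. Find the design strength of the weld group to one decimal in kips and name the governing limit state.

Weld metal: throat = 0.707×0.25 = 0.17675 in, L = 2×6.0625 = 12.125 in. φR_n = 0.75 × 0.6 × 70 × 0.17675 × 12.125 = 67.5 kips.
Base metal shear (0.25 in plate): yield φR_n = 1.0×0.6×50×0.25×12.125 = 90.9 kips; rupture φR_n = 0.75×0.6×65×0.25×12.125 = 88.7 kips; take 88.7 kips (rupture).
Tension yield (gross): A_g = 3.8125×0.25 = 0.95313 in². φR_n = 0.90 × 50 × 0.95313 = 42.9 kips.
Governing: min(67.5, 88.7, 42.9) = 42.9 kips → gross-section yield.

42.9 kips (gross-section yield governs)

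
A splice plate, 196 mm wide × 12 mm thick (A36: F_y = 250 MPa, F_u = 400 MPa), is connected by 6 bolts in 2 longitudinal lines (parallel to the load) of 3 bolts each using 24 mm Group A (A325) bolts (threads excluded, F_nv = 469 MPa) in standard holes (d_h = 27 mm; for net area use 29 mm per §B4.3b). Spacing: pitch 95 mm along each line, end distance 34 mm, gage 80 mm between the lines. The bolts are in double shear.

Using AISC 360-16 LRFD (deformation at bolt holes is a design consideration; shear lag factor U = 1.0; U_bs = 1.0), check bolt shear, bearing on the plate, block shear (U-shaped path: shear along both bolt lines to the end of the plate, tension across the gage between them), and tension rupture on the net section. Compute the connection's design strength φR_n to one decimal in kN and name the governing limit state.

496.8 kN (net-section rupture governs)

Bolt shear: A_b = π(24)²/4 = 452.39 mm². φR_n = 0.75 × 469 × 452.39 × 6 × 2 = 1909.5 kN.
Bearing (12 mm plate, F_u = 400 MPa): end bolts L_c = 34 − 27/2 = 20.5, R_n = min(1.2×20.5×12×400, 2.4×24×12×400) = 118.08 kN/bolt; interior L_c = 95 − 27 = 68, R_n = 276.48 kN/bolt. φR_n = 0.75 × (2×118.08 + 4×276.48) = 1006.6 kN.
Block shear: shear path 2×[34+2×95] = 2×224 mm, A_gv = 5376, A_nv = 2×(224 − 2.5×29)×12 = 3636 mm²; tension across gage: (80 − 1×29)×12 = 612 mm². R_n = min(0.6×400×3636, 0.6×250×5376) + 1.0×400×612 = min(872.64, 806.4) + 244.8 = 1051.2 kN. φR_n = 0.75 × 1051.2 = 788.4 kN.
Tension rupture (net): A_n = (196 − 2×29)×12 = 1656 mm² (U = 1.0, A_e = A_n). φR_n = 0.75 × 400 × 1656 = 496.8 kN.
Governing: min(1909.5, 1006.6, 788.4, 496.8) = 496.8 kN → net-section rupture.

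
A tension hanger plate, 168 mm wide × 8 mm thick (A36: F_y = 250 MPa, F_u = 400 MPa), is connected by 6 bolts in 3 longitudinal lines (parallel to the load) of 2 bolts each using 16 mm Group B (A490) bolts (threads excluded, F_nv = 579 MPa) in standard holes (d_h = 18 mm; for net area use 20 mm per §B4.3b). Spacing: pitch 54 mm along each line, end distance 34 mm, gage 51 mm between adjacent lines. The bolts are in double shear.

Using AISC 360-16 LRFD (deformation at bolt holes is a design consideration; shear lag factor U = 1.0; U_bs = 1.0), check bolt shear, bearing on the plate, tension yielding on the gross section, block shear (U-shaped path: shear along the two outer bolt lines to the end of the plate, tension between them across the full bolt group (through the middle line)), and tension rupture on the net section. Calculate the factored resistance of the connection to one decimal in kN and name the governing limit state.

Bolt shear: A_b = π(16)²/4 = 201.06 mm². φR_n = 0.75 × 579 × 201.06 × 6 × 2 = 1047.7 kN.
Bearing (8 mm plate, F_u = 400 MPa): end bolts L_c = 34 − 18/2 = 25, R_n = min(1.2×25×8×400, 2.4×16×8×400) = 96 kN/bolt; interior L_c = 54 − 18 = 36, R_n = 122.88 kN/bolt. φR_n = 0.75 × (3×96 + 3×122.88) = 492.5 kN.
Tension yield (gross): A_g = 168×8 = 1344 mm². φR_n = 0.90 × 250 × 1344 = 302.4 kN.
Block shear: shear path 2×[34+1×54] = 2×88 mm, A_gv = 1408, A_nv = 2×(88 − 1.5×20)×8 = 928 mm²; tension across gage: (102 − 2×20)×8 = 496 mm². R_n = min(0.6×400×928, 0.6×250×1408) + 1.0×400×496 = min(222.72, 211.2) + 198.4 = 409.6 kN. φR_n = 0.75 × 409.6 = 307.2 kN.
Tension rupture (net): A_n = (168 − 3×20)×8 = 864 mm² (U = 1.0, A_e = A_n). φR_n = 0.75 × 400 × 864 = 259.2 kN.
Governing: min(1047.7, 492.5, 302.4, 307.2, 259.2) = 259.2 kN → net-section rupture.

259.2 kN (net-section rupture governs)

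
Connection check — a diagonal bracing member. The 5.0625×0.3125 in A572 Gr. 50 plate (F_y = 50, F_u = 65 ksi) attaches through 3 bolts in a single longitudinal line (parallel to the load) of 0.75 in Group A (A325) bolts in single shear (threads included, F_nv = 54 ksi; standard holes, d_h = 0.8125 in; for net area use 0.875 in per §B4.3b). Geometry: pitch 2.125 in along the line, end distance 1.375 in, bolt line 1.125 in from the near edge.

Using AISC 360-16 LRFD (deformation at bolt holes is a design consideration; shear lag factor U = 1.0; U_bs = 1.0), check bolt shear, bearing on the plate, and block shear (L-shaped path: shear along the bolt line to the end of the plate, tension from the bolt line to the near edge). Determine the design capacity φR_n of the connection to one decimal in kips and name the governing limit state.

Bolt shear: A_b = π(0.75)²/4 = 0.44179 in². φR_n = 0.75 × 54 × 0.44179 × 3 × 1 = 53.7 kips.
Bearing (0.3125 in plate, F_u = 65 ksi): end bolts L_c = 1.375 − 0.8125/2 = 0.96875, R_n = min(1.2×0.96875×0.3125×65, 2.4×0.75×0.3125×65) = 23.613 kips/bolt; interior L_c = 2.125 − 0.8125 = 1.3125, R_n = 31.992 kips/bolt. φR_n = 0.75 × (1×23.613 + 2×31.992) = 65.7 kips.
Block shear: shear path 1×[1.375+2×2.125] = 1×5.625 in, A_gv = 1.7578, A_nv = 1×(5.625 − 2.5×0.875)×0.3125 = 1.0742 in²; tension to near edge: (1.125 − 0.5×0.875)×0.3125 = 0.21484 in². R_n = min(0.6×65×1.0742, 0.6×50×1.7578) + 1.0×65×0.21484 = min(41.894, 52.734) + 13.965 = 55.859 kips. φR_n = 0.75 × 55.859 = 41.9 kips.
Governing: min(53.7, 65.7, 41.9) = 41.9 kips → block shear.

41.9 kips (block shear governs)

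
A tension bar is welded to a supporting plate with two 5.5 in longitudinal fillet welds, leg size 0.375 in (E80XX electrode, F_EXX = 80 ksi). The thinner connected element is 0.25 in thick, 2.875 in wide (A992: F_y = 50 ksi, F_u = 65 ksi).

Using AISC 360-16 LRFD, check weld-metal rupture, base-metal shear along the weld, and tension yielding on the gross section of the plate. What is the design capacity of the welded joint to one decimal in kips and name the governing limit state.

Weld metal: throat = 0.707×0.375 = 0.26513 in, L = 2×5.5 = 11 in. φR_n = 0.75 × 0.6 × 80 × 0.26513 × 11 = 105.0 kips.
Base metal shear (0.25 in plate): yield φR_n = 1.0×0.6×50×0.25×11 = 82.5 kips; rupture φR_n = 0.75×0.6×65×0.25×11 = 80.4 kips; take 80.4 kips (rupture).
Tension yield (gross): A_g = 2.875×0.25 = 0.71875 in². φR_n = 0.90 × 50 × 0.71875 = 32.3 kips.
Governing: min(105.0, 80.4, 32.3) = 32.3 kips → gross-section yield.

32.3 kips (gross-section yield governs)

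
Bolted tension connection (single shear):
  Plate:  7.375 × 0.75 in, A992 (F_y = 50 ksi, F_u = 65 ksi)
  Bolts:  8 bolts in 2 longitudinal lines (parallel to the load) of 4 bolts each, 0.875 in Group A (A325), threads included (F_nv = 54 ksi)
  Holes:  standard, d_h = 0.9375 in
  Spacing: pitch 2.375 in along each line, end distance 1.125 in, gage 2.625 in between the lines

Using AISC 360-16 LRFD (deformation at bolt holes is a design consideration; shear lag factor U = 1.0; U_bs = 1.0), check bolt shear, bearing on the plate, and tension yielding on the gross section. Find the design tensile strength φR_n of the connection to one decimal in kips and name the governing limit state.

Bolt shear: A_b = π(0.875)²/4 = 0.60132 in². φR_n = 0.75 × 54 × 0.60132 × 8 × 1 = 194.8 kips.
Bearing (0.75 in plate, F_u = 65 ksi): end bolts L_c = 1.125 − 0.9375/2 = 0.65625, R_n = min(1.2×0.65625×0.75×65, 2.4×0.875×0.75×65) = 38.391 kips/bolt; interior L_c = 2.375 − 0.9375 = 1.4375, R_n = 84.094 kips/bolt. φR_n = 0.75 × (2×38.391 + 6×84.094) = 436.0 kips.
Tension yield (gross): A_g = 7.375×0.75 = 5.5313 in². φR_n = 0.90 × 50 × 5.5313 = 248.9 kips.
Governing: min(194.8, 436.0, 248.9) = 194.8 kips → bolt shear.

194.8 kips (bolt shear governs)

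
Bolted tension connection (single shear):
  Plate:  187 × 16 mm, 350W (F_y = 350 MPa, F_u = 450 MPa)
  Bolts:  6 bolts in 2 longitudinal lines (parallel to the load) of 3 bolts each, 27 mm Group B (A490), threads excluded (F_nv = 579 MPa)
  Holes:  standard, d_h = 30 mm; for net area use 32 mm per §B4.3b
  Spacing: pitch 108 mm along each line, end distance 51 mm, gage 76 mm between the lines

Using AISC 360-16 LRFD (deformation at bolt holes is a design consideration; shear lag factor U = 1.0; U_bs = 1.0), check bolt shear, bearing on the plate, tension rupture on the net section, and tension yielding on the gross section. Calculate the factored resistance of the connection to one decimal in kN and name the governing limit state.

664.2 kN (net-section rupture governs)

Bolt shear: A_b = π(27)²/4 = 572.56 mm². φR_n = 0.75 × 579 × 572.56 × 6 × 1 = 1491.8 kN.
Bearing (16 mm plate, F_u = 450 MPa): end bolts L_c = 51 − 30/2 = 36, R_n = min(1.2×36×16×450, 2.4×27×16×450) = 311.04 kN/bolt; interior L_c = 108 − 30 = 78, R_n = 466.56 kN/bolt. φR_n = 0.75 × (2×311.04 + 4×466.56) = 1866.2 kN.
Tension rupture (net): A_n = (187 − 2×32)×16 = 1968 mm² (U = 1.0, A_e = A_n). φR_n = 0.75 × 450 × 1968 = 664.2 kN.
Tension yield (gross): A_g = 187×16 = 2992 mm². φR_n = 0.90 × 350 × 2992 = 942.5 kN.
Governing: min(1491.8, 1866.2, 664.2, 942.5) = 664.2 kN → net-section rupture.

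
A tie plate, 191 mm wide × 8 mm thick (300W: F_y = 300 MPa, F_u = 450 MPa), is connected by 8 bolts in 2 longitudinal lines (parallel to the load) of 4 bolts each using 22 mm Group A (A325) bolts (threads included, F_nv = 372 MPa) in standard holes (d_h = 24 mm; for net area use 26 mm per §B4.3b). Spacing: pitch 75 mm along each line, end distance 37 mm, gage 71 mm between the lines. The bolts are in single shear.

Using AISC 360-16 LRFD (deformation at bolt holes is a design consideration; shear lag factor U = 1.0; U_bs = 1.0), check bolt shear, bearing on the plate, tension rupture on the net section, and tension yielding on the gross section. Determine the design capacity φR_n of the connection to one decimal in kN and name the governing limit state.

375.3 kN (net-section rupture governs)

Bolt shear: A_b = π(22)²/4 = 380.13 mm². φR_n = 0.75 × 372 × 380.13 × 8 × 1 = 848.5 kN.
Bearing (8 mm plate, F_u = 450 MPa): end bolts L_c = 37 − 24/2 = 25, R_n = min(1.2×25×8×450, 2.4×22×8×450) = 108 kN/bolt; interior L_c = 75 − 24 = 51, R_n = 190.08 kN/bolt. φR_n = 0.75 × (2×108 + 6×190.08) = 1017.4 kN.
Tension rupture (net): A_n = (191 − 2×26)×8 = 1112 mm² (U = 1.0, A_e = A_n). φR_n = 0.75 × 450 × 1112 = 375.3 kN.
Tension yield (gross): A_g = 191×8 = 1528 mm². φR_n = 0.90 × 300 × 1528 = 412.6 kN.
Governing: min(848.5, 1017.4, 375.3, 412.6) = 375.3 kN → net-section rupture.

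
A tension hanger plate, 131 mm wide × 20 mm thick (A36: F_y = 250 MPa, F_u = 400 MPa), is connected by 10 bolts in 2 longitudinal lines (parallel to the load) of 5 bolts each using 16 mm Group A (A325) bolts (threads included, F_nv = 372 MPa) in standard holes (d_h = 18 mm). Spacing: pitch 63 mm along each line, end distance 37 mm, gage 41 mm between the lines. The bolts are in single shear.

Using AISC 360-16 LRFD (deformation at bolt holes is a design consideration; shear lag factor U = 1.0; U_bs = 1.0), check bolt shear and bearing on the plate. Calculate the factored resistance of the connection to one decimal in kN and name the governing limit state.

Bolt shear: A_b = π(16)²/4 = 201.06 mm². φR_n = 0.75 × 372 × 201.06 × 10 × 1 = 561.0 kN.
Bearing (20 mm plate, F_u = 400 MPa): end bolts L_c = 37 − 18/2 = 28, R_n = min(1.2×28×20×400, 2.4×16×20×400) = 268.8 kN/bolt; interior L_c = 63 − 18 = 45, R_n = 307.2 kN/bolt. φR_n = 0.75 × (2×268.8 + 8×307.2) = 2246.4 kN.
Governing: min(561.0, 2246.4) = 561.0 kN → bolt shear.

561.0 kN (bolt shear governs)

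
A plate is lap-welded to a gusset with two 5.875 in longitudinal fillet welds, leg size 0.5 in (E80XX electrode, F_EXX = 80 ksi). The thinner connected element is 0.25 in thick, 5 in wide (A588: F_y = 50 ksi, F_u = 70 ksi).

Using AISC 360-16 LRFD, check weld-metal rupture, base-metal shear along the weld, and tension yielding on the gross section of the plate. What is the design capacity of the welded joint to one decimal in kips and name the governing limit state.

56.3 kips (gross-section yield governs)

Weld metal: throat = 0.707×0.5 = 0.3535 in, L = 2×5.875 = 11.75 in. φR_n = 0.75 × 0.6 × 80 × 0.3535 × 11.75 = 149.5 kips.
Base metal shear (0.25 in plate): yield φR_n = 1.0×0.6×50×0.25×11.75 = 88.1 kips; rupture φR_n = 0.75×0.6×70×0.25×11.75 = 92.5 kips; take 88.1 kips (yield).
Tension yield (gross): A_g = 5×0.25 = 1.25 in². φR_n = 0.90 × 50 × 1.25 = 56.3 kips.
Governing: min(149.5, 88.1, 56.3) = 56.3 kips → gross-section yield.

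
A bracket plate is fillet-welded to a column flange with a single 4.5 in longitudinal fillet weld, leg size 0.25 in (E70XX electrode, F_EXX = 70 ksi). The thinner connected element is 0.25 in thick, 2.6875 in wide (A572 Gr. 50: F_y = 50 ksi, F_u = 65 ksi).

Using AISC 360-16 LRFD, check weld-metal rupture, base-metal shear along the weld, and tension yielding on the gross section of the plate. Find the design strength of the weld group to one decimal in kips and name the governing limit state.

Weld metal: throat = 0.707×0.25 = 0.17675 in, L = 4.5 in. φR_n = 0.75 × 0.6 × 70 × 0.17675 × 4.5 = 25.1 kips.
Base metal shear (0.25 in plate): yield φR_n = 1.0×0.6×50×0.25×4.5 = 33.8 kips; rupture φR_n = 0.75×0.6×65×0.25×4.5 = 32.9 kips; take 32.9 kips (rupture).
Tension yield (gross): A_g = 2.6875×0.25 = 0.67188 in². φR_n = 0.90 × 50 × 0.67188 = 30.2 kips.
Governing: min(25.1, 32.9, 30.2) = 25.1 kips → weld metal.

25.1 kips (weld metal governs)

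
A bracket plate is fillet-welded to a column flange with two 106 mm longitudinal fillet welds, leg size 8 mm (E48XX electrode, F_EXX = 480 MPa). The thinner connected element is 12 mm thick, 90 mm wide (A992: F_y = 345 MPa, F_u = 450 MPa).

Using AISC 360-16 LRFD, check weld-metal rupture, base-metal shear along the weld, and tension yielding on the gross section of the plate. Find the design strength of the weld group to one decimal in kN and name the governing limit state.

259.0 kN (weld metal governs)

Weld metal: throat = 0.707×8 = 5.656 mm, L = 2×106 = 212 mm. φR_n = 0.75 × 0.6 × 480 × 5.656 × 212 = 259.0 kN.
Base metal shear (12 mm plate): yield φR_n = 1.0×0.6×345×12×212 = 526.6 kN; rupture φR_n = 0.75×0.6×450×12×212 = 515.2 kN; take 515.2 kN (rupture).
Tension yield (gross): A_g = 90×12 = 1080 mm². φR_n = 0.90 × 345 × 1080 = 335.3 kN.
Governing: min(259.0, 515.2, 335.3) = 259.0 kN → weld metal.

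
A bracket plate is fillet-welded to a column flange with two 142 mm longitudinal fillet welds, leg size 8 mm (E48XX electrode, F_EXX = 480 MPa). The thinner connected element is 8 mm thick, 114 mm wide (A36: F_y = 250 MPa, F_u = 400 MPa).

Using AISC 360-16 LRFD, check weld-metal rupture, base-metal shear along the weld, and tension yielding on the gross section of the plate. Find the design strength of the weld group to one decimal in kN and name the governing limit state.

Weld metal: throat = 0.707×8 = 5.656 mm, L = 2×142 = 284 mm. φR_n = 0.75 × 0.6 × 480 × 5.656 × 284 = 347.0 kN.
Base metal shear (8 mm plate): yield φR_n = 1.0×0.6×250×8×284 = 340.8 kN; rupture φR_n = 0.75×0.6×400×8×284 = 409.0 kN; take 340.8 kN (yield).
Tension yield (gross): A_g = 114×8 = 912 mm². φR_n = 0.90 × 250 × 912 = 205.2 kN.
Governing: min(347.0, 340.8, 205.2) = 205.2 kN → gross-section yield.

205.2 kN (gross-section yield governs)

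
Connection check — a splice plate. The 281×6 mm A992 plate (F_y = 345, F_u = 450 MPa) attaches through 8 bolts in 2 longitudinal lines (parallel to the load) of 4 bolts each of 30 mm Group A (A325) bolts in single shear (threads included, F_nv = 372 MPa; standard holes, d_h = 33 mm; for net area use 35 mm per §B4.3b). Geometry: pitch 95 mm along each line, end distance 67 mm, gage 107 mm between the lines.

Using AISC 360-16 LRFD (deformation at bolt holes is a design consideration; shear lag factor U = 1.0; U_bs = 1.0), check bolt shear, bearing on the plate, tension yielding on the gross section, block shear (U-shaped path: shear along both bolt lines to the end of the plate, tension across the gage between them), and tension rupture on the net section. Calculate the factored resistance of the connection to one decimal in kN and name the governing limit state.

Bolt shear: A_b = π(30)²/4 = 706.86 mm². φR_n = 0.75 × 372 × 706.86 × 8 × 1 = 1577.7 kN.
Bearing (6 mm plate, F_u = 450 MPa): end bolts L_c = 67 − 33/2 = 50.5, R_n = min(1.2×50.5×6×450, 2.4×30×6×450) = 163.62 kN/bolt; interior L_c = 95 − 33 = 62, R_n = 194.4 kN/bolt. φR_n = 0.75 × (2×163.62 + 6×194.4) = 1120.2 kN.
Tension yield (gross): A_g = 281×6 = 1686 mm². φR_n = 0.90 × 345 × 1686 = 523.5 kN.
Block shear: shear path 2×[67+3×95] = 2×352 mm, A_gv = 4224, A_nv = 2×(352 − 3.5×35)×6 = 2754 mm²; tension across gage: (107 − 1×35)×6 = 432 mm². R_n = min(0.6×450×2754, 0.6×345×4224) + 1.0×450×432 = min(743.58, 874.37) + 194.4 = 937.98 kN. φR_n = 0.75 × 937.98 = 703.5 kN.
Tension rupture (net): A_n = (281 − 2×35)×6 = 1266 mm² (U = 1.0, A_e = A_n). φR_n = 0.75 × 450 × 1266 = 427.3 kN.
Governing: min(1577.7, 1120.2, 523.5, 703.5, 427.3) = 427.3 kN → net-section rupture.

427.3 kN (net-section rupture governs)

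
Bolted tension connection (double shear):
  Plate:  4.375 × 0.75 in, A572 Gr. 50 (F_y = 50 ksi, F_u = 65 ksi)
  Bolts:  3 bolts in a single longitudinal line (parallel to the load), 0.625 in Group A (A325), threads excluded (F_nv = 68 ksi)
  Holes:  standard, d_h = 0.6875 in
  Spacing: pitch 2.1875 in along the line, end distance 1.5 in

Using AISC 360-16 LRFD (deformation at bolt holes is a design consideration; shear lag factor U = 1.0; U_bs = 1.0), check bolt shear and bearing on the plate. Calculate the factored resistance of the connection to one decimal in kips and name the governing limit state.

93.9 kips (bolt shear governs)

Bolt shear: A_b = π(0.625)²/4 = 0.3068 in². φR_n = 0.75 × 68 × 0.3068 × 3 × 2 = 93.9 kips.
Bearing (0.75 in plate, F_u = 65 ksi): end bolts L_c = 1.5 − 0.6875/2 = 1.15625, R_n = min(1.2×1.15625×0.75×65, 2.4×0.625×0.75×65) = 67.641 kips/bolt; interior L_c = 2.1875 − 0.6875 = 1.5, R_n = 73.125 kips/bolt. φR_n = 0.75 × (1×67.641 + 2×73.125) = 160.4 kips.
Governing: min(93.9, 160.4) = 93.9 kips → bolt shear.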